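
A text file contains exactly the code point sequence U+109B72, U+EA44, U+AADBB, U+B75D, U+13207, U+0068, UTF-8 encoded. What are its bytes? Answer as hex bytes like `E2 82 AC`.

U+109B72: 4-byte form → F4 89 AD B2.
U+EA44: 3-byte form → EE A9 84.
U+AADBB: 4-byte form → F2 AA B6 BB.
U+B75D: 3-byte form → EB 9D 9D.
U+13207: 4-byte form → F0 93 88 87.
U+0068: 1-byte form → 68.
Concatenated (19 bytes): F4 89 AD B2 EE A9 84 F2 AA B6 BB EB 9D 9D F0 93 88 87 68.

F4 89 AD B2 EE A9 84 F2 AA B6 BB EB 9D 9D F0 93 88 87 68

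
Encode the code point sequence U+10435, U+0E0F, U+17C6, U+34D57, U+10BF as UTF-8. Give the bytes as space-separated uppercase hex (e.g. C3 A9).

U+10435: 4-byte form → F0 90 90 B5.
U+0E0F: 3-byte form → E0 B8 8F.
U+17C6: 3-byte form → E1 9F 86.
U+34D57: 4-byte form → F0 B4 B5 97.
U+10BF: 3-byte form → E1 82 BF.
Concatenated (17 bytes): F0 90 90 B5 E0 B8 8F E1 9F 86 F0 B4 B5 97 E1 82 BF.

F0 90 90 B5 E0 B8 8F E1 9F 86 F0 B4 B5 97 E1 82 BF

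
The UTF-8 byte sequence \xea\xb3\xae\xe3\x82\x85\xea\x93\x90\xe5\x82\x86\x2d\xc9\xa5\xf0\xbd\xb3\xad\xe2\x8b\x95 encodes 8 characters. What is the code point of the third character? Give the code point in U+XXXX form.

U+A4D0

Offset 0: leading byte 0xEA = 11101010 → 3-byte char #1 = EA B3 AE.
Offset 3: leading byte 0xE3 = 11100011 → 3-byte char #2 = E3 82 85.
Offset 6: leading byte 0xEA = 11101010 → 3-byte char #3 = EA 93 90.
Leading byte 0xEA = 11101010 matches 1110xxxx → 3-byte sequence.
Byte 1: 0xEA = 11101010, payload 1010 (4 bits).
Byte 2: 0x93 = 10010011 (10xxxxxx ✓), payload 010011.
Byte 3: 0x90 = 10010000 (10xxxxxx ✓), payload 010000.
Concatenate: 1010010011010000 = 0xA4D0 (16 bits → U+A4D0).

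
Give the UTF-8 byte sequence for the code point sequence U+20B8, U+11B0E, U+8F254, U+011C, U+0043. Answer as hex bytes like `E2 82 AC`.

E2 82 B8 F0 91 AC 8E F2 8F 89 94 C4 9C 43

U+20B8: 3-byte form → E2 82 B8.
U+11B0E: 4-byte form → F0 91 AC 8E.
U+8F254: 4-byte form → F2 8F 89 94.
U+011C: 2-byte form → C4 9C.
U+0043: 1-byte form → 43.
Concatenated (14 bytes): E2 82 B8 F0 91 AC 8E F2 8F 89 94 C4 9C 43.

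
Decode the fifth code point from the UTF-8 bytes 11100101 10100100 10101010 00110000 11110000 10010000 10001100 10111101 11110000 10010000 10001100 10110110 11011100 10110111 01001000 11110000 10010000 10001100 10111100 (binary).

Offset 0: leading byte 0xE5 = 11100101 → 3-byte char #1 = E5 A4 AA.
Offset 3: leading byte 0x30 = 00110000 → 1-byte char #2 = 30.
Offset 4: leading byte 0xF0 = 11110000 → 4-byte char #3 = F0 90 8C BD.
Offset 8: leading byte 0xF0 = 11110000 → 4-byte char #4 = F0 90 8C B6.
Offset 12: leading byte 0xDC = 11011100 → 2-byte char #5 = DC B7.
Leading byte 0xDC = 11011100 matches 110xxxxx → 2-byte sequence.
Byte 1: 0xDC = 11011100, payload 11100 (5 bits).
Byte 2: 0xB7 = 10110111 (10xxxxxx ✓), payload 110111.
Concatenate: 11100110111 = 0x737 (11 bits → U+0737).

U+0737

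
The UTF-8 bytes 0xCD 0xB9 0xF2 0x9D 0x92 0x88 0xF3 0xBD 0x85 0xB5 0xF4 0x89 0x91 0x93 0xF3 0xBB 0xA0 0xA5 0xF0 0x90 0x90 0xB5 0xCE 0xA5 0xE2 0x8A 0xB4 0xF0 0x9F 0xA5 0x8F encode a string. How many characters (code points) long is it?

Byte at offset 0: 0xCD = 11001101 → 2-byte char (#1). Advance 2.
Byte at offset 2: 0xF2 = 11110010 → 4-byte char (#2). Advance 4.
Byte at offset 6: 0xF3 = 11110011 → 4-byte char (#3). Advance 4.
Byte at offset 10: 0xF4 = 11110100 → 4-byte char (#4). Advance 4.
Byte at offset 14: 0xF3 = 11110011 → 4-byte char (#5). Advance 4.
Byte at offset 18: 0xF0 = 11110000 → 4-byte char (#6). Advance 4.
Byte at offset 22: 0xCE = 11001110 → 2-byte char (#7). Advance 2.
Byte at offset 24: 0xE2 = 11100010 → 3-byte char (#8). Advance 3.
Byte at offset 27: 0xF0 = 11110000 → 4-byte char (#9). Advance 4.
Reached end at offset 31 after 9 code points.

9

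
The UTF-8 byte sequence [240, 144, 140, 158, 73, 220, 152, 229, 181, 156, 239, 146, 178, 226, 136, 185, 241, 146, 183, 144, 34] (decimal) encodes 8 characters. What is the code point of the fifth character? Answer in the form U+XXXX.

U+F4B2

Offset 0: leading byte 0xF0 = 11110000 → 4-byte char #1 = F0 90 8C 9E.
Offset 4: leading byte 0x49 = 01001001 → 1-byte char #2 = 49.
Offset 5: leading byte 0xDC = 11011100 → 2-byte char #3 = DC 98.
Offset 7: leading byte 0xE5 = 11100101 → 3-byte char #4 = E5 B5 9C.
Offset 10: leading byte 0xEF = 11101111 → 3-byte char #5 = EF 92 B2.
Leading byte 0xEF = 11101111 matches 1110xxxx → 3-byte sequence.
Byte 1: 0xEF = 11101111, payload 1111 (4 bits).
Byte 2: 0x92 = 10010010 (10xxxxxx ✓), payload 010010.
Byte 3: 0xB2 = 10110010 (10xxxxxx ✓), payload 110010.
Concatenate: 1111010010110010 = 0xF4B2 (16 bits → U+F4B2).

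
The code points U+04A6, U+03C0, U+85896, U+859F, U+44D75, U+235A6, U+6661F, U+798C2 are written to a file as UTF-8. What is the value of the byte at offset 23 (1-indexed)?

1-indexed offset 23 is 0-indexed offset 22.
U+04A6 → 2-byte form D2 A6 at offsets 0–1.
U+03C0 → 2-byte form CF 80 at offsets 2–3.
U+85896 → 4-byte form F2 85 A2 96 at offsets 4–7.
U+859F → 3-byte form E8 96 9F at offsets 8–10.
U+44D75 → 4-byte form F1 84 B5 B5 at offsets 11–14.
U+235A6 → 4-byte form F0 A3 96 A6 at offsets 15–18.
U+6661F → 4-byte form F1 A6 98 9F at offsets 19–22.
Offset 22 falls in char 7's range; it's byte 4 of F1 A6 98 9F = 0x9F.

0x9F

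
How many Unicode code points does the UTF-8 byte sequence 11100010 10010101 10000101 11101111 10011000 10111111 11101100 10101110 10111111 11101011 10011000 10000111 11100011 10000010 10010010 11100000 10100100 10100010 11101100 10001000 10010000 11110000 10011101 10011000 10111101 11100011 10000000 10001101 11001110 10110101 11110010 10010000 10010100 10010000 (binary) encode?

Byte at offset 0: 0xE2 = 11100010 → 3-byte char (#1). Advance 3.
Byte at offset 3: 0xEF = 11101111 → 3-byte char (#2). Advance 3.
Byte at offset 6: 0xEC = 11101100 → 3-byte char (#3). Advance 3.
Byte at offset 9: 0xEB = 11101011 → 3-byte char (#4). Advance 3.
Byte at offset 12: 0xE3 = 11100011 → 3-byte char (#5). Advance 3.
Byte at offset 15: 0xE0 = 11100000 → 3-byte char (#6). Advance 3.
Byte at offset 18: 0xEC = 11101100 → 3-byte char (#7). Advance 3.
Byte at offset 21: 0xF0 = 11110000 → 4-byte char (#8). Advance 4.
Byte at offset 25: 0xE3 = 11100011 → 3-byte char (#9). Advance 3.
Byte at offset 28: 0xCE = 11001110 → 2-byte char (#10). Advance 2.
Byte at offset 30: 0xF2 = 11110010 → 4-byte char (#11). Advance 4.
Reached end at offset 34 after 11 code points.

11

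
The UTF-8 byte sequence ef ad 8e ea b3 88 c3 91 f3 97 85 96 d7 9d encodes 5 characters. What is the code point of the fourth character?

U+D7156

Offset 0: leading byte 0xEF = 11101111 → 3-byte char #1 = EF AD 8E.
Offset 3: leading byte 0xEA = 11101010 → 3-byte char #2 = EA B3 88.
Offset 6: leading byte 0xC3 = 11000011 → 2-byte char #3 = C3 91.
Offset 8: leading byte 0xF3 = 11110011 → 4-byte char #4 = F3 97 85 96.
Leading byte 0xF3 = 11110011 matches 11110xxx → 4-byte sequence.
Byte 1: 0xF3 = 11110011, payload 011 (3 bits).
Byte 2: 0x97 = 10010111 (10xxxxxx ✓), payload 010111.
Byte 3: 0x85 = 10000101 (10xxxxxx ✓), payload 000101.
Byte 4: 0x96 = 10010110 (10xxxxxx ✓), payload 010110.
Concatenate: 011010111000101010110 = 0xD7156 (21 bits → U+D7156).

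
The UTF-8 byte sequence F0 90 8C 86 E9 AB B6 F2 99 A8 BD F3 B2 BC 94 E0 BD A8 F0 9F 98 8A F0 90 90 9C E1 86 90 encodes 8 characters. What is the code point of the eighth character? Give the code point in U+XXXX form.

U+1190

Offset 0: leading byte 0xF0 = 11110000 → 4-byte char #1 = F0 90 8C 86.
Offset 4: leading byte 0xE9 = 11101001 → 3-byte char #2 = E9 AB B6.
Offset 7: leading byte 0xF2 = 11110010 → 4-byte char #3 = F2 99 A8 BD.
Offset 11: leading byte 0xF3 = 11110011 → 4-byte char #4 = F3 B2 BC 94.
Offset 15: leading byte 0xE0 = 11100000 → 3-byte char #5 = E0 BD A8.
Offset 18: leading byte 0xF0 = 11110000 → 4-byte char #6 = F0 9F 98 8A.
Offset 22: leading byte 0xF0 = 11110000 → 4-byte char #7 = F0 90 90 9C.
Offset 26: leading byte 0xE1 = 11100001 → 3-byte char #8 = E1 86 90.
Leading byte 0xE1 = 11100001 matches 1110xxxx → 3-byte sequence.
Byte 1: 0xE1 = 11100001, payload 0001 (4 bits).
Byte 2: 0x86 = 10000110 (10xxxxxx ✓), payload 000110.
Byte 3: 0x90 = 10010000 (10xxxxxx ✓), payload 010000.
Concatenate: 0001000110010000 = 0x1190 (16 bits → U+1190).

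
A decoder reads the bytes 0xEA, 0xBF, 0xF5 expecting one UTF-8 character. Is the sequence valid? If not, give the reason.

Leading byte 0xEA = 11101010 → 3-byte form.
Byte 3 is 0xF5 = 11110101, which is not 10xxxxxx — expected a continuation byte.

invalid (non-continuation byte where continuation expected)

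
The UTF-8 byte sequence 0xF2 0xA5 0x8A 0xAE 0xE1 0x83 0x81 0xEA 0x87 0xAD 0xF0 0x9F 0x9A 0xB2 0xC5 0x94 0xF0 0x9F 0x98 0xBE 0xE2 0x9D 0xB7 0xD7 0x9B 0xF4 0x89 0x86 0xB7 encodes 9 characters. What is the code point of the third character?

Offset 0: leading byte 0xF2 = 11110010 → 4-byte char #1 = F2 A5 8A AE.
Offset 4: leading byte 0xE1 = 11100001 → 3-byte char #2 = E1 83 81.
Offset 7: leading byte 0xEA = 11101010 → 3-byte char #3 = EA 87 AD.
Leading byte 0xEA = 11101010 matches 1110xxxx → 3-byte sequence.
Byte 1: 0xEA = 11101010, payload 1010 (4 bits).
Byte 2: 0x87 = 10000111 (10xxxxxx ✓), payload 000111.
Byte 3: 0xAD = 10101101 (10xxxxxx ✓), payload 101101.
Concatenate: 1010000111101101 = 0xA1ED (16 bits → U+A1ED).

U+A1ED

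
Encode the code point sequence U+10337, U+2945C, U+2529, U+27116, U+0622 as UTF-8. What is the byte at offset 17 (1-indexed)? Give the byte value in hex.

1-indexed offset 17 is 0-indexed offset 16.
U+10337 → 4-byte form F0 90 8C B7 at offsets 0–3.
U+2945C → 4-byte form F0 A9 91 9C at offsets 4–7.
U+2529 → 3-byte form E2 94 A9 at offsets 8–10.
U+27116 → 4-byte form F0 A7 84 96 at offsets 11–14.
U+0622 → 2-byte form D8 A2 at offsets 15–16.
Offset 16 falls in char 5's range; it's byte 2 of D8 A2 = 0xA2.

0xA2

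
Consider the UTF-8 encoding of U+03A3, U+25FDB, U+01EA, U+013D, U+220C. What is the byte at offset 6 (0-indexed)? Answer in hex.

U+03A3 → 2-byte form CE A3 at offsets 0–1.
U+25FDB → 4-byte form F0 A5 BF 9B at offsets 2–5.
U+01EA → 2-byte form C7 AA at offsets 6–7.
Offset 6 falls in char 3's range; it's byte 1 of C7 AA = 0xC7.

0xC7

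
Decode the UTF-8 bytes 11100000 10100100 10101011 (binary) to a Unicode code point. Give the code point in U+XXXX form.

U+092B

Leading byte 0xE0 = 11100000 matches 1110xxxx → 3-byte sequence.
Byte 1: 0xE0 = 11100000, payload 0000 (4 bits).
Byte 2: 0xA4 = 10100100 (10xxxxxx ✓), payload 100100.
Byte 3: 0xAB = 10101011 (10xxxxxx ✓), payload 101011.
Concatenate: 0000100100101011 = 0x92B (16 bits → U+092B).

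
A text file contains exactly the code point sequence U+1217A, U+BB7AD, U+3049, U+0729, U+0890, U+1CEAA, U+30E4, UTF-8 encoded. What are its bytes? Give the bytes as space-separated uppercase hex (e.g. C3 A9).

U+1217A: 4-byte form → F0 92 85 BA.
U+BB7AD: 4-byte form → F2 BB 9E AD.
U+3049: 3-byte form → E3 81 89.
U+0729: 2-byte form → DC A9.
U+0890: 3-byte form → E0 A2 90.
U+1CEAA: 4-byte form → F0 9C BA AA.
U+30E4: 3-byte form → E3 83 A4.
Concatenated (23 bytes): F0 92 85 BA F2 BB 9E AD E3 81 89 DC A9 E0 A2 90 F0 9C BA AA E3 83 A4.

F0 92 85 BA F2 BB 9E AD E3 81 89 DC A9 E0 A2 90 F0 9C BA AA E3 83 A4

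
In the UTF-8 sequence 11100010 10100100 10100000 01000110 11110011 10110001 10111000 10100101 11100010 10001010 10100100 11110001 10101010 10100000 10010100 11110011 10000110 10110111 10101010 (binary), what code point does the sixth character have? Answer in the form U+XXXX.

U+C6DEA

Offset 0: leading byte 0xE2 = 11100010 → 3-byte char #1 = E2 A4 A0.
Offset 3: leading byte 0x46 = 01000110 → 1-byte char #2 = 46.
Offset 4: leading byte 0xF3 = 11110011 → 4-byte char #3 = F3 B1 B8 A5.
Offset 8: leading byte 0xE2 = 11100010 → 3-byte char #4 = E2 8A A4.
Offset 11: leading byte 0xF1 = 11110001 → 4-byte char #5 = F1 AA A0 94.
Offset 15: leading byte 0xF3 = 11110011 → 4-byte char #6 = F3 86 B7 AA.
Leading byte 0xF3 = 11110011 matches 11110xxx → 4-byte sequence.
Byte 1: 0xF3 = 11110011, payload 011 (3 bits).
Byte 2: 0x86 = 10000110 (10xxxxxx ✓), payload 000110.
Byte 3: 0xB7 = 10110111 (10xxxxxx ✓), payload 110111.
Byte 4: 0xAA = 10101010 (10xxxxxx ✓), payload 101010.
Concatenate: 011000110110111101010 = 0xC6DEA (21 bits → U+C6DEA).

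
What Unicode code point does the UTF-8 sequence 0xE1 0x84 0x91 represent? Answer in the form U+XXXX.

U+1111

Leading byte 0xE1 = 11100001 matches 1110xxxx → 3-byte sequence.
Byte 1: 0xE1 = 11100001, payload 0001 (4 bits).
Byte 2: 0x84 = 10000100 (10xxxxxx ✓), payload 000100.
Byte 3: 0x91 = 10010001 (10xxxxxx ✓), payload 010001.
Concatenate: 0001000100010001 = 0x1111 (16 bits → U+1111).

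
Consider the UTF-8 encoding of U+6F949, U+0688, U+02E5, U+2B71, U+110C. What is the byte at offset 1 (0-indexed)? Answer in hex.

0xAF

U+6F949 → 4-byte form F1 AF A5 89 at offsets 0–3.
Offset 1 falls in char 1's range; it's byte 2 of F1 AF A5 89 = 0xAF.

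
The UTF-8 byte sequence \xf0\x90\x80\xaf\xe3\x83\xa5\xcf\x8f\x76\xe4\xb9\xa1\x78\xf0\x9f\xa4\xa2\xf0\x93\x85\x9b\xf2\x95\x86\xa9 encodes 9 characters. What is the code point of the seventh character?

U+1F922

Offset 0: leading byte 0xF0 = 11110000 → 4-byte char #1 = F0 90 80 AF.
Offset 4: leading byte 0xE3 = 11100011 → 3-byte char #2 = E3 83 A5.
Offset 7: leading byte 0xCF = 11001111 → 2-byte char #3 = CF 8F.
Offset 9: leading byte 0x76 = 01110110 → 1-byte char #4 = 76.
Offset 10: leading byte 0xE4 = 11100100 → 3-byte char #5 = E4 B9 A1.
Offset 13: leading byte 0x78 = 01111000 → 1-byte char #6 = 78.
Offset 14: leading byte 0xF0 = 11110000 → 4-byte char #7 = F0 9F A4 A2.
Leading byte 0xF0 = 11110000 matches 11110xxx → 4-byte sequence.
Byte 1: 0xF0 = 11110000, payload 000 (3 bits).
Byte 2: 0x9F = 10011111 (10xxxxxx ✓), payload 011111.
Byte 3: 0xA4 = 10100100 (10xxxxxx ✓), payload 100100.
Byte 4: 0xA2 = 10100010 (10xxxxxx ✓), payload 100010.
Concatenate: 000011111100100100010 = 0x1F922 (21 bits → U+1F922).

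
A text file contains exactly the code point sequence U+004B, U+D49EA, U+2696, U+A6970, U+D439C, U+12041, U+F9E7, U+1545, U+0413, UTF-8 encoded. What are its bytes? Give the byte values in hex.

4B F3 94 A7 AA E2 9A 96 F2 A6 A5 B0 F3 94 8E 9C F0 92 81 81 EF A7 A7 E1 95 85 D0 93

U+004B: 1-byte form → 4B.
U+D49EA: 4-byte form → F3 94 A7 AA.
U+2696: 3-byte form → E2 9A 96.
U+A6970: 4-byte form → F2 A6 A5 B0.
U+D439C: 4-byte form → F3 94 8E 9C.
U+12041: 4-byte form → F0 92 81 81.
U+F9E7: 3-byte form → EF A7 A7.
U+1545: 3-byte form → E1 95 85.
U+0413: 2-byte form → D0 93.
Concatenated (28 bytes): 4B F3 94 A7 AA E2 9A 96 F2 A6 A5 B0 F3 94 8E 9C F0 92 81 81 EF A7 A7 E1 95 85 D0 93.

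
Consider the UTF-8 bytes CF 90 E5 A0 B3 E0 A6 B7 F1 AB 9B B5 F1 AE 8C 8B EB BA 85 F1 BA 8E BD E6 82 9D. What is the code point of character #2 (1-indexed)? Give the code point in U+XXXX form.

U+5833

Offset 0: leading byte 0xCF = 11001111 → 2-byte char #1 = CF 90.
Offset 2: leading byte 0xE5 = 11100101 → 3-byte char #2 = E5 A0 B3.
Leading byte 0xE5 = 11100101 matches 1110xxxx → 3-byte sequence.
Byte 1: 0xE5 = 11100101, payload 0101 (4 bits).
Byte 2: 0xA0 = 10100000 (10xxxxxx ✓), payload 100000.
Byte 3: 0xB3 = 10110011 (10xxxxxx ✓), payload 110011.
Concatenate: 0101100000110011 = 0x5833 (16 bits → U+5833).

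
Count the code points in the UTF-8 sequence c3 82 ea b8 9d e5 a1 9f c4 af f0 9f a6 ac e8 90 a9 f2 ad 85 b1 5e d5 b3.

Byte at offset 0: 0xC3 = 11000011 → 2-byte char (#1). Advance 2.
Byte at offset 2: 0xEA = 11101010 → 3-byte char (#2). Advance 3.
Byte at offset 5: 0xE5 = 11100101 → 3-byte char (#3). Advance 3.
Byte at offset 8: 0xC4 = 11000100 → 2-byte char (#4). Advance 2.
Byte at offset 10: 0xF0 = 11110000 → 4-byte char (#5). Advance 4.
Byte at offset 14: 0xE8 = 11101000 → 3-byte char (#6). Advance 3.
Byte at offset 17: 0xF2 = 11110010 → 4-byte char (#7). Advance 4.
Byte at offset 21: 0x5E = 01011110 → 1-byte char (#8). Advance 1.
Byte at offset 22: 0xD5 = 11010101 → 2-byte char (#9). Advance 2.
Reached end at offset 24 after 9 code points.

9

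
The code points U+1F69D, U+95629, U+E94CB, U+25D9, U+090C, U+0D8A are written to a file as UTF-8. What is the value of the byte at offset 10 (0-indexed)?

U+1F69D → 4-byte form F0 9F 9A 9D at offsets 0–3.
U+95629 → 4-byte form F2 95 98 A9 at offsets 4–7.
U+E94CB → 4-byte form F3 A9 93 8B at offsets 8–11.
Offset 10 falls in char 3's range; it's byte 3 of F3 A9 93 8B = 0x93.

0x93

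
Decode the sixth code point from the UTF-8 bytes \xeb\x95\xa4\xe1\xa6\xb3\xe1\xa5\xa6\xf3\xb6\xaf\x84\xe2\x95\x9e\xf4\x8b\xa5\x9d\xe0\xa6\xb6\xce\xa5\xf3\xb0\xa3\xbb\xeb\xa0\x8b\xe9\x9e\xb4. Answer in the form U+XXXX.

U+10B95D

Offset 0: leading byte 0xEB = 11101011 → 3-byte char #1 = EB 95 A4.
Offset 3: leading byte 0xE1 = 11100001 → 3-byte char #2 = E1 A6 B3.
Offset 6: leading byte 0xE1 = 11100001 → 3-byte char #3 = E1 A5 A6.
Offset 9: leading byte 0xF3 = 11110011 → 4-byte char #4 = F3 B6 AF 84.
Offset 13: leading byte 0xE2 = 11100010 → 3-byte char #5 = E2 95 9E.
Offset 16: leading byte 0xF4 = 11110100 → 4-byte char #6 = F4 8B A5 9D.
Leading byte 0xF4 = 11110100 matches 11110xxx → 4-byte sequence.
Byte 1: 0xF4 = 11110100, payload 100 (3 bits).
Byte 2: 0x8B = 10001011 (10xxxxxx ✓), payload 001011.
Byte 3: 0xA5 = 10100101 (10xxxxxx ✓), payload 100101.
Byte 4: 0x9D = 10011101 (10xxxxxx ✓), payload 011101.
Concatenate: 100001011100101011101 = 0x10B95D (21 bits → U+10B95D).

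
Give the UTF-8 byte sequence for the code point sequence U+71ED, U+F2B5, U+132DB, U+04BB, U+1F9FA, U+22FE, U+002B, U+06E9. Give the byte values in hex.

U+71ED: 3-byte form → E7 87 AD.
U+F2B5: 3-byte form → EF 8A B5.
U+132DB: 4-byte form → F0 93 8B 9B.
U+04BB: 2-byte form → D2 BB.
U+1F9FA: 4-byte form → F0 9F A7 BA.
U+22FE: 3-byte form → E2 8B BE.
U+002B: 1-byte form → 2B.
U+06E9: 2-byte form → DB A9.
Concatenated (22 bytes): E7 87 AD EF 8A B5 F0 93 8B 9B D2 BB F0 9F A7 BA E2 8B BE 2B DB A9.

E7 87 AD EF 8A B5 F0 93 8B 9B D2 BB F0 9F A7 BA E2 8B BE 2B DB A9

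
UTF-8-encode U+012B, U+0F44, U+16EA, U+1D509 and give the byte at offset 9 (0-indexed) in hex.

0x9D

U+012B → 2-byte form C4 AB at offsets 0–1.
U+0F44 → 3-byte form E0 BD 84 at offsets 2–4.
U+16EA → 3-byte form E1 9B AA at offsets 5–7.
U+1D509 → 4-byte form F0 9D 94 89 at offsets 8–11.
Offset 9 falls in char 4's range; it's byte 2 of F0 9D 94 89 = 0x9D.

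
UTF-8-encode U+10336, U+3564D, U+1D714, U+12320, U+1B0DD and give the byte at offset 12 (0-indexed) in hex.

0xF0

U+10336 → 4-byte form F0 90 8C B6 at offsets 0–3.
U+3564D → 4-byte form F0 B5 99 8D at offsets 4–7.
U+1D714 → 4-byte form F0 9D 9C 94 at offsets 8–11.
U+12320 → 4-byte form F0 92 8C A0 at offsets 12–15.
Offset 12 falls in char 4's range; it's byte 1 of F0 92 8C A0 = 0xF0.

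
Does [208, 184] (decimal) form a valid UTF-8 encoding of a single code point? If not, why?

valid

Leading byte 0xD0 = 11010000 → 2-byte form.
Continuation bytes 0xB8=10111000 all match 10xxxxxx.
Decoded value 0x438 is ≥ 0x80 (shortest form) and not a surrogate.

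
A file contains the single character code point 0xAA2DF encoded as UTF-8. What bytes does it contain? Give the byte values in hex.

F2 AA 8B 9F

U+AA2DF = 0xAA2DF = 697055 decimal. In range U+10000–U+10FFFF → 4-byte form: 11110xxx 10xxxxxx 10xxxxxx 10xxxxxx.
Binary (21 bits): 010101010001011011111.
Split 3+6+6+6: 010 | 101010 | 001011 | 011111.
Byte 1: 11110010 = 0xF2.
Byte 2: 10101010 = 0xAA.
Byte 3: 10001011 = 0x8B.
Byte 4: 10011111 = 0x9F.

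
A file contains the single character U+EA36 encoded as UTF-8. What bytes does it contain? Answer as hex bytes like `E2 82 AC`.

EE A8 B6

U+EA36 = 0xEA36 = 59958 decimal. In range U+0800–U+FFFF → 3-byte form: 1110xxxx 10xxxxxx 10xxxxxx.
Binary (16 bits): 1110101000110110.
Split 4+6+6: 1110 | 101000 | 110110.
Byte 1: 11101110 = 0xEE.
Byte 2: 10101000 = 0xA8.
Byte 3: 10110110 = 0xB6.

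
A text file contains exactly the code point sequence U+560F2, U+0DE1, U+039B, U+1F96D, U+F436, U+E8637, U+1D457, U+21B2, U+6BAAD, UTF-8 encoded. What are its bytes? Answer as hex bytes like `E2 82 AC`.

U+560F2: 4-byte form → F1 96 83 B2.
U+0DE1: 3-byte form → E0 B7 A1.
U+039B: 2-byte form → CE 9B.
U+1F96D: 4-byte form → F0 9F A5 AD.
U+F436: 3-byte form → EF 90 B6.
U+E8637: 4-byte form → F3 A8 98 B7.
U+1D457: 4-byte form → F0 9D 91 97.
U+21B2: 3-byte form → E2 86 B2.
U+6BAAD: 4-byte form → F1 AB AA AD.
Concatenated (31 bytes): F1 96 83 B2 E0 B7 A1 CE 9B F0 9F A5 AD EF 90 B6 F3 A8 98 B7 F0 9D 91 97 E2 86 B2 F1 AB AA AD.

F1 96 83 B2 E0 B7 A1 CE 9B F0 9F A5 AD EF 90 B6 F3 A8 98 B7 F0 9D 91 97 E2 86 B2 F1 AB AA AD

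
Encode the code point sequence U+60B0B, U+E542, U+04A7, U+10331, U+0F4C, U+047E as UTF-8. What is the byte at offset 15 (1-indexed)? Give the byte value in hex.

0xBD

1-indexed offset 15 is 0-indexed offset 14.
U+60B0B → 4-byte form F1 A0 AC 8B at offsets 0–3.
U+E542 → 3-byte form EE 95 82 at offsets 4–6.
U+04A7 → 2-byte form D2 A7 at offsets 7–8.
U+10331 → 4-byte form F0 90 8C B1 at offsets 9–12.
U+0F4C → 3-byte form E0 BD 8C at offsets 13–15.
Offset 14 falls in char 5's range; it's byte 2 of E0 BD 8C = 0xBD.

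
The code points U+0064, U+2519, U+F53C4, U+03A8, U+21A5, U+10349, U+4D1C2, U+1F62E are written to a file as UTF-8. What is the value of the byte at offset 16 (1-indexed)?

0x8D

1-indexed offset 16 is 0-indexed offset 15.
U+0064 → 1-byte form 64 at offsets 0–0.
U+2519 → 3-byte form E2 94 99 at offsets 1–3.
U+F53C4 → 4-byte form F3 B5 8F 84 at offsets 4–7.
U+03A8 → 2-byte form CE A8 at offsets 8–9.
U+21A5 → 3-byte form E2 86 A5 at offsets 10–12.
U+10349 → 4-byte form F0 90 8D 89 at offsets 13–16.
Offset 15 falls in char 6's range; it's byte 3 of F0 90 8D 89 = 0x8D.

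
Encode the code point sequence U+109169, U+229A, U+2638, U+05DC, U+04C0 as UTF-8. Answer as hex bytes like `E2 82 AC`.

F4 89 85 A9 E2 8A 9A E2 98 B8 D7 9C D3 80

U+109169: 4-byte form → F4 89 85 A9.
U+229A: 3-byte form → E2 8A 9A.
U+2638: 3-byte form → E2 98 B8.
U+05DC: 2-byte form → D7 9C.
U+04C0: 2-byte form → D3 80.
Concatenated (14 bytes): F4 89 85 A9 E2 8A 9A E2 98 B8 D7 9C D3 80.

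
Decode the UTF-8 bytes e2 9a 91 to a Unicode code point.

Leading byte 0xE2 = 11100010 matches 1110xxxx → 3-byte sequence.
Byte 1: 0xE2 = 11100010, payload 0010 (4 bits).
Byte 2: 0x9A = 10011010 (10xxxxxx ✓), payload 011010.
Byte 3: 0x91 = 10010001 (10xxxxxx ✓), payload 010001.
Concatenate: 0010011010010001 = 0x2691 (16 bits → U+2691).

U+2691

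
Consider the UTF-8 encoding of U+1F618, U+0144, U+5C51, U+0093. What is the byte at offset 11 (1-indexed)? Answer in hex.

1-indexed offset 11 is 0-indexed offset 10.
U+1F618 → 4-byte form F0 9F 98 98 at offsets 0–3.
U+0144 → 2-byte form C5 84 at offsets 4–5.
U+5C51 → 3-byte form E5 B1 91 at offsets 6–8.
U+0093 → 2-byte form C2 93 at offsets 9–10.
Offset 10 falls in char 4's range; it's byte 2 of C2 93 = 0x93.

0x93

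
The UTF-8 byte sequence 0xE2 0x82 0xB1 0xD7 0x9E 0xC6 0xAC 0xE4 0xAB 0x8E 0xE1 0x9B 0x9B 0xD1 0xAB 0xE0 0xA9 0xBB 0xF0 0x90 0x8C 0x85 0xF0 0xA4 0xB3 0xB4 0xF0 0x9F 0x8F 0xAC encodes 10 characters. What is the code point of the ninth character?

U+24CF4

Offset 0: leading byte 0xE2 = 11100010 → 3-byte char #1 = E2 82 B1.
Offset 3: leading byte 0xD7 = 11010111 → 2-byte char #2 = D7 9E.
Offset 5: leading byte 0xC6 = 11000110 → 2-byte char #3 = C6 AC.
Offset 7: leading byte 0xE4 = 11100100 → 3-byte char #4 = E4 AB 8E.
Offset 10: leading byte 0xE1 = 11100001 → 3-byte char #5 = E1 9B 9B.
Offset 13: leading byte 0xD1 = 11010001 → 2-byte char #6 = D1 AB.
Offset 15: leading byte 0xE0 = 11100000 → 3-byte char #7 = E0 A9 BB.
Offset 18: leading byte 0xF0 = 11110000 → 4-byte char #8 = F0 90 8C 85.
Offset 22: leading byte 0xF0 = 11110000 → 4-byte char #9 = F0 A4 B3 B4.
Leading byte 0xF0 = 11110000 matches 11110xxx → 4-byte sequence.
Byte 1: 0xF0 = 11110000, payload 000 (3 bits).
Byte 2: 0xA4 = 10100100 (10xxxxxx ✓), payload 100100.
Byte 3: 0xB3 = 10110011 (10xxxxxx ✓), payload 110011.
Byte 4: 0xB4 = 10110100 (10xxxxxx ✓), payload 110100.
Concatenate: 000100100110011110100 = 0x24CF4 (21 bits → U+24CF4).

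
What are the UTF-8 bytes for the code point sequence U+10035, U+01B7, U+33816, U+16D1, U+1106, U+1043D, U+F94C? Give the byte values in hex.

U+10035: 4-byte form → F0 90 80 B5.
U+01B7: 2-byte form → C6 B7.
U+33816: 4-byte form → F0 B3 A0 96.
U+16D1: 3-byte form → E1 9B 91.
U+1106: 3-byte form → E1 84 86.
U+1043D: 4-byte form → F0 90 90 BD.
U+F94C: 3-byte form → EF A5 8C.
Concatenated (23 bytes): F0 90 80 B5 C6 B7 F0 B3 A0 96 E1 9B 91 E1 84 86 F0 90 90 BD EF A5 8C.

F0 90 80 B5 C6 B7 F0 B3 A0 96 E1 9B 91 E1 84 86 F0 90 90 BD EF A5 8C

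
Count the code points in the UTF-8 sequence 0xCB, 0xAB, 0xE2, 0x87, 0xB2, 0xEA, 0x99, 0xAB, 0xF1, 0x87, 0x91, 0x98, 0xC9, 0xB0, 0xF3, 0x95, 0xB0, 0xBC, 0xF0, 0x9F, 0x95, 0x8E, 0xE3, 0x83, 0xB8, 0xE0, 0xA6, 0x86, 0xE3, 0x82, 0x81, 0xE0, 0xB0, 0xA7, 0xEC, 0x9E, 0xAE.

12

Byte at offset 0: 0xCB = 11001011 → 2-byte char (#1). Advance 2.
Byte at offset 2: 0xE2 = 11100010 → 3-byte char (#2). Advance 3.
Byte at offset 5: 0xEA = 11101010 → 3-byte char (#3). Advance 3.
Byte at offset 8: 0xF1 = 11110001 → 4-byte char (#4). Advance 4.
Byte at offset 12: 0xC9 = 11001001 → 2-byte char (#5). Advance 2.
Byte at offset 14: 0xF3 = 11110011 → 4-byte char (#6). Advance 4.
Byte at offset 18: 0xF0 = 11110000 → 4-byte char (#7). Advance 4.
Byte at offset 22: 0xE3 = 11100011 → 3-byte char (#8). Advance 3.
Byte at offset 25: 0xE0 = 11100000 → 3-byte char (#9). Advance 3.
Byte at offset 28: 0xE3 = 11100011 → 3-byte char (#10). Advance 3.
Byte at offset 31: 0xE0 = 11100000 → 3-byte char (#11). Advance 3.
Byte at offset 34: 0xEC = 11101100 → 3-byte char (#12). Advance 3.
Reached end at offset 37 after 12 code points.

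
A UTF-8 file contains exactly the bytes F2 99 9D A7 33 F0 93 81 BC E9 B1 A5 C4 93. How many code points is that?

Byte at offset 0: 0xF2 = 11110010 → 4-byte char (#1). Advance 4.
Byte at offset 4: 0x33 = 00110011 → 1-byte char (#2). Advance 1.
Byte at offset 5: 0xF0 = 11110000 → 4-byte char (#3). Advance 4.
Byte at offset 9: 0xE9 = 11101001 → 3-byte char (#4). Advance 3.
Byte at offset 12: 0xC4 = 11000100 → 2-byte char (#5). Advance 2.
Reached end at offset 14 after 5 code points.

5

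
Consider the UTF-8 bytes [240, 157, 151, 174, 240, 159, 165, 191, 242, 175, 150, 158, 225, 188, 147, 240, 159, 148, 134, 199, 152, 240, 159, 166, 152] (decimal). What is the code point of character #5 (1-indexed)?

U+1F506

Offset 0: leading byte 0xF0 = 11110000 → 4-byte char #1 = F0 9D 97 AE.
Offset 4: leading byte 0xF0 = 11110000 → 4-byte char #2 = F0 9F A5 BF.
Offset 8: leading byte 0xF2 = 11110010 → 4-byte char #3 = F2 AF 96 9E.
Offset 12: leading byte 0xE1 = 11100001 → 3-byte char #4 = E1 BC 93.
Offset 15: leading byte 0xF0 = 11110000 → 4-byte char #5 = F0 9F 94 86.
Leading byte 0xF0 = 11110000 matches 11110xxx → 4-byte sequence.
Byte 1: 0xF0 = 11110000, payload 000 (3 bits).
Byte 2: 0x9F = 10011111 (10xxxxxx ✓), payload 011111.
Byte 3: 0x94 = 10010100 (10xxxxxx ✓), payload 010100.
Byte 4: 0x86 = 10000110 (10xxxxxx ✓), payload 000110.
Concatenate: 000011111010100000110 = 0x1F506 (21 bits → U+1F506).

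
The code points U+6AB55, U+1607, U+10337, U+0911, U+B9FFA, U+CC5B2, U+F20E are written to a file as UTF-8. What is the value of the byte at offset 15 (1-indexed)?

1-indexed offset 15 is 0-indexed offset 14.
U+6AB55 → 4-byte form F1 AA AD 95 at offsets 0–3.
U+1607 → 3-byte form E1 98 87 at offsets 4–6.
U+10337 → 4-byte form F0 90 8C B7 at offsets 7–10.
U+0911 → 3-byte form E0 A4 91 at offsets 11–13.
U+B9FFA → 4-byte form F2 B9 BF BA at offsets 14–17.
Offset 14 falls in char 5's range; it's byte 1 of F2 B9 BF BA = 0xF2.

0xF2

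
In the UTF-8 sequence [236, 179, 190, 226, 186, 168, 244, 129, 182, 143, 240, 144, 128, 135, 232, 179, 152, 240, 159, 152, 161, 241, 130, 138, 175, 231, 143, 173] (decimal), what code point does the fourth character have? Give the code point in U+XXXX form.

U+10007

Offset 0: leading byte 0xEC = 11101100 → 3-byte char #1 = EC B3 BE.
Offset 3: leading byte 0xE2 = 11100010 → 3-byte char #2 = E2 BA A8.
Offset 6: leading byte 0xF4 = 11110100 → 4-byte char #3 = F4 81 B6 8F.
Offset 10: leading byte 0xF0 = 11110000 → 4-byte char #4 = F0 90 80 87.
Leading byte 0xF0 = 11110000 matches 11110xxx → 4-byte sequence.
Byte 1: 0xF0 = 11110000, payload 000 (3 bits).
Byte 2: 0x90 = 10010000 (10xxxxxx ✓), payload 010000.
Byte 3: 0x80 = 10000000 (10xxxxxx ✓), payload 000000.
Byte 4: 0x87 = 10000111 (10xxxxxx ✓), payload 000111.
Concatenate: 000010000000000000111 = 0x10007 (21 bits → U+10007).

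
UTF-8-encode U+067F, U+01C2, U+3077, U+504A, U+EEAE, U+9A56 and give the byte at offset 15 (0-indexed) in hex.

0x96

U+067F → 2-byte form D9 BF at offsets 0–1.
U+01C2 → 2-byte form C7 82 at offsets 2–3.
U+3077 → 3-byte form E3 81 B7 at offsets 4–6.
U+504A → 3-byte form E5 81 8A at offsets 7–9.
U+EEAE → 3-byte form EE BA AE at offsets 10–12.
U+9A56 → 3-byte form E9 A9 96 at offsets 13–15.
Offset 15 falls in char 6's range; it's byte 3 of E9 A9 96 = 0x96.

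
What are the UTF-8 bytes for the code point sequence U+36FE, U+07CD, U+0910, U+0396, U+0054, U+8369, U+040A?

E3 9B BE DF 8D E0 A4 90 CE 96 54 E8 8D A9 D0 8A

U+36FE: 3-byte form → E3 9B BE.
U+07CD: 2-byte form → DF 8D.
U+0910: 3-byte form → E0 A4 90.
U+0396: 2-byte form → CE 96.
U+0054: 1-byte form → 54.
U+8369: 3-byte form → E8 8D A9.
U+040A: 2-byte form → D0 8A.
Concatenated (16 bytes): E3 9B BE DF 8D E0 A4 90 CE 96 54 E8 8D A9 D0 8A.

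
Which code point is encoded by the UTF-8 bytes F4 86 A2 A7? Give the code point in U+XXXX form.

U+1068A7

Leading byte 0xF4 = 11110100 matches 11110xxx → 4-byte sequence.
Byte 1: 0xF4 = 11110100, payload 100 (3 bits).
Byte 2: 0x86 = 10000110 (10xxxxxx ✓), payload 000110.
Byte 3: 0xA2 = 10100010 (10xxxxxx ✓), payload 100010.
Byte 4: 0xA7 = 10100111 (10xxxxxx ✓), payload 100111.
Concatenate: 100000110100010100111 = 0x1068A7 (21 bits → U+1068A7).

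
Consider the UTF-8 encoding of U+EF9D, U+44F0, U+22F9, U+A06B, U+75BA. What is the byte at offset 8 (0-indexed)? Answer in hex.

0xB9

U+EF9D → 3-byte form EE BE 9D at offsets 0–2.
U+44F0 → 3-byte form E4 93 B0 at offsets 3–5.
U+22F9 → 3-byte form E2 8B B9 at offsets 6–8.
Offset 8 falls in char 3's range; it's byte 3 of E2 8B B9 = 0xB9.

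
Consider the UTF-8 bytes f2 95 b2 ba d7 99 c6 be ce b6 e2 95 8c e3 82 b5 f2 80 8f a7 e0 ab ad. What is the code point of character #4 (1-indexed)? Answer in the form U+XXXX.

Offset 0: leading byte 0xF2 = 11110010 → 4-byte char #1 = F2 95 B2 BA.
Offset 4: leading byte 0xD7 = 11010111 → 2-byte char #2 = D7 99.
Offset 6: leading byte 0xC6 = 11000110 → 2-byte char #3 = C6 BE.
Offset 8: leading byte 0xCE = 11001110 → 2-byte char #4 = CE B6.
Leading byte 0xCE = 11001110 matches 110xxxxx → 2-byte sequence.
Byte 1: 0xCE = 11001110, payload 01110 (5 bits).
Byte 2: 0xB6 = 10110110 (10xxxxxx ✓), payload 110110.
Concatenate: 01110110110 = 0x3B6 (11 bits → U+03B6).

U+03B6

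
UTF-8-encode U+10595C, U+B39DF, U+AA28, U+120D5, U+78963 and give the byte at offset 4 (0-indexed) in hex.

U+10595C → 4-byte form F4 85 A5 9C at offsets 0–3.
U+B39DF → 4-byte form F2 B3 A7 9F at offsets 4–7.
Offset 4 falls in char 2's range; it's byte 1 of F2 B3 A7 9F = 0xF2.

0xF2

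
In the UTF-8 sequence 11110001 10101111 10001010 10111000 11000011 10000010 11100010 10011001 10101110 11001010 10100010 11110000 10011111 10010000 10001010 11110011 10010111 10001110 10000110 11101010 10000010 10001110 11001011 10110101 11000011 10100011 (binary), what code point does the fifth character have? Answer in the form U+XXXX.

Offset 0: leading byte 0xF1 = 11110001 → 4-byte char #1 = F1 AF 8A B8.
Offset 4: leading byte 0xC3 = 11000011 → 2-byte char #2 = C3 82.
Offset 6: leading byte 0xE2 = 11100010 → 3-byte char #3 = E2 99 AE.
Offset 9: leading byte 0xCA = 11001010 → 2-byte char #4 = CA A2.
Offset 11: leading byte 0xF0 = 11110000 → 4-byte char #5 = F0 9F 90 8A.
Leading byte 0xF0 = 11110000 matches 11110xxx → 4-byte sequence.
Byte 1: 0xF0 = 11110000, payload 000 (3 bits).
Byte 2: 0x9F = 10011111 (10xxxxxx ✓), payload 011111.
Byte 3: 0x90 = 10010000 (10xxxxxx ✓), payload 010000.
Byte 4: 0x8A = 10001010 (10xxxxxx ✓), payload 001010.
Concatenate: 000011111010000001010 = 0x1F40A (21 bits → U+1F40A).

U+1F40A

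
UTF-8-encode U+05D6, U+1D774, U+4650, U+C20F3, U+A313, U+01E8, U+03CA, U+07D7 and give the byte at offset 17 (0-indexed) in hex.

0xA8

U+05D6 → 2-byte form D7 96 at offsets 0–1.
U+1D774 → 4-byte form F0 9D 9D B4 at offsets 2–5.
U+4650 → 3-byte form E4 99 90 at offsets 6–8.
U+C20F3 → 4-byte form F3 82 83 B3 at offsets 9–12.
U+A313 → 3-byte form EA 8C 93 at offsets 13–15.
U+01E8 → 2-byte form C7 A8 at offsets 16–17.
Offset 17 falls in char 6's range; it's byte 2 of C7 A8 = 0xA8.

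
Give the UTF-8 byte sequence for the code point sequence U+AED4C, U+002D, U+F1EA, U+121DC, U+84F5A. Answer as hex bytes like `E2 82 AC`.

F2 AE B5 8C 2D EF 87 AA F0 92 87 9C F2 84 BD 9A

U+AED4C: 4-byte form → F2 AE B5 8C.
U+002D: 1-byte form → 2D.
U+F1EA: 3-byte form → EF 87 AA.
U+121DC: 4-byte form → F0 92 87 9C.
U+84F5A: 4-byte form → F2 84 BD 9A.
Concatenated (16 bytes): F2 AE B5 8C 2D EF 87 AA F0 92 87 9C F2 84 BD 9A.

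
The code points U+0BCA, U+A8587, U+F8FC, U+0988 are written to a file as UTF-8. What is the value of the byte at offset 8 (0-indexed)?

0xA3

U+0BCA → 3-byte form E0 AF 8A at offsets 0–2.
U+A8587 → 4-byte form F2 A8 96 87 at offsets 3–6.
U+F8FC → 3-byte form EF A3 BC at offsets 7–9.
Offset 8 falls in char 3's range; it's byte 2 of EF A3 BC = 0xA3.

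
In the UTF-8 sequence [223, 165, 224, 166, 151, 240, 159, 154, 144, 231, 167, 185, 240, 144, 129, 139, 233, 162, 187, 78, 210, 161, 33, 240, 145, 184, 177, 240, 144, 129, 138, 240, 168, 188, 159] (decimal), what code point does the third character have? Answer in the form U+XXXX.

Offset 0: leading byte 0xDF = 11011111 → 2-byte char #1 = DF A5.
Offset 2: leading byte 0xE0 = 11100000 → 3-byte char #2 = E0 A6 97.
Offset 5: leading byte 0xF0 = 11110000 → 4-byte char #3 = F0 9F 9A 90.
Leading byte 0xF0 = 11110000 matches 11110xxx → 4-byte sequence.
Byte 1: 0xF0 = 11110000, payload 000 (3 bits).
Byte 2: 0x9F = 10011111 (10xxxxxx ✓), payload 011111.
Byte 3: 0x9A = 10011010 (10xxxxxx ✓), payload 011010.
Byte 4: 0x90 = 10010000 (10xxxxxx ✓), payload 010000.
Concatenate: 000011111011010010000 = 0x1F690 (21 bits → U+1F690).

U+1F690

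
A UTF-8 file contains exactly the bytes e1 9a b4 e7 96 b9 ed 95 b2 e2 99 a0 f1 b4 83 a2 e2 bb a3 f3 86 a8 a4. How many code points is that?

Byte at offset 0: 0xE1 = 11100001 → 3-byte char (#1). Advance 3.
Byte at offset 3: 0xE7 = 11100111 → 3-byte char (#2). Advance 3.
Byte at offset 6: 0xED = 11101101 → 3-byte char (#3). Advance 3.
Byte at offset 9: 0xE2 = 11100010 → 3-byte char (#4). Advance 3.
Byte at offset 12: 0xF1 = 11110001 → 4-byte char (#5). Advance 4.
Byte at offset 16: 0xE2 = 11100010 → 3-byte char (#6). Advance 3.
Byte at offset 19: 0xF3 = 11110011 → 4-byte char (#7). Advance 4.
Reached end at offset 23 after 7 code points.

7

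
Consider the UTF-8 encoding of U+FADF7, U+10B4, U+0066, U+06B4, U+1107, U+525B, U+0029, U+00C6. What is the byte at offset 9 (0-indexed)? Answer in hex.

0xB4

U+FADF7 → 4-byte form F3 BA B7 B7 at offsets 0–3.
U+10B4 → 3-byte form E1 82 B4 at offsets 4–6.
U+0066 → 1-byte form 66 at offsets 7–7.
U+06B4 → 2-byte form DA B4 at offsets 8–9.
Offset 9 falls in char 4's range; it's byte 2 of DA B4 = 0xB4.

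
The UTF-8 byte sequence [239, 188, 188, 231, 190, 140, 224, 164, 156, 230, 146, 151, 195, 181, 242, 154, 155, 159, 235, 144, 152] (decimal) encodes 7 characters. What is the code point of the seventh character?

U+B418

Offset 0: leading byte 0xEF = 11101111 → 3-byte char #1 = EF BC BC.
Offset 3: leading byte 0xE7 = 11100111 → 3-byte char #2 = E7 BE 8C.
Offset 6: leading byte 0xE0 = 11100000 → 3-byte char #3 = E0 A4 9C.
Offset 9: leading byte 0xE6 = 11100110 → 3-byte char #4 = E6 92 97.
Offset 12: leading byte 0xC3 = 11000011 → 2-byte char #5 = C3 B5.
Offset 14: leading byte 0xF2 = 11110010 → 4-byte char #6 = F2 9A 9B 9F.
Offset 18: leading byte 0xEB = 11101011 → 3-byte char #7 = EB 90 98.
Leading byte 0xEB = 11101011 matches 1110xxxx → 3-byte sequence.
Byte 1: 0xEB = 11101011, payload 1011 (4 bits).
Byte 2: 0x90 = 10010000 (10xxxxxx ✓), payload 010000.
Byte 3: 0x98 = 10011000 (10xxxxxx ✓), payload 011000.
Concatenate: 1011010000011000 = 0xB418 (16 bits → U+B418).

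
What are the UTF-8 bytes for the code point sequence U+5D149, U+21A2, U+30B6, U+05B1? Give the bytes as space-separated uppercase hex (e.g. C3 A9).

U+5D149: 4-byte form → F1 9D 85 89.
U+21A2: 3-byte form → E2 86 A2.
U+30B6: 3-byte form → E3 82 B6.
U+05B1: 2-byte form → D6 B1.
Concatenated (12 bytes): F1 9D 85 89 E2 86 A2 E3 82 B6 D6 B1.

F1 9D 85 89 E2 86 A2 E3 82 B6 D6 B1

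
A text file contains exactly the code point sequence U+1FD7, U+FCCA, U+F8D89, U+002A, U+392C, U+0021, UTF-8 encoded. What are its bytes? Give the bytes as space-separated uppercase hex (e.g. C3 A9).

U+1FD7: 3-byte form → E1 BF 97.
U+FCCA: 3-byte form → EF B3 8A.
U+F8D89: 4-byte form → F3 B8 B6 89.
U+002A: 1-byte form → 2A.
U+392C: 3-byte form → E3 A4 AC.
U+0021: 1-byte form → 21.
Concatenated (15 bytes): E1 BF 97 EF B3 8A F3 B8 B6 89 2A E3 A4 AC 21.

E1 BF 97 EF B3 8A F3 B8 B6 89 2A E3 A4 AC 21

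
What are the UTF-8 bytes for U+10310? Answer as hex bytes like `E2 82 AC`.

F0 90 8C 90

U+10310 = 0x10310 = 66320 decimal. In range U+10000–U+10FFFF → 4-byte form: 11110xxx 10xxxxxx 10xxxxxx 10xxxxxx.
Binary (21 bits): 000010000001100010000.
Split 3+6+6+6: 000 | 010000 | 001100 | 010000.
Byte 1: 11110000 = 0xF0.
Byte 2: 10010000 = 0x90.
Byte 3: 10001100 = 0x8C.
Byte 4: 10010000 = 0x90.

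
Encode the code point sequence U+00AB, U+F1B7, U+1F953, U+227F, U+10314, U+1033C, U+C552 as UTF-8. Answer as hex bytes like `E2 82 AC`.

C2 AB EF 86 B7 F0 9F A5 93 E2 89 BF F0 90 8C 94 F0 90 8C BC EC 95 92

U+00AB: 2-byte form → C2 AB.
U+F1B7: 3-byte form → EF 86 B7.
U+1F953: 4-byte form → F0 9F A5 93.
U+227F: 3-byte form → E2 89 BF.
U+10314: 4-byte form → F0 90 8C 94.
U+1033C: 4-byte form → F0 90 8C BC.
U+C552: 3-byte form → EC 95 92.
Concatenated (23 bytes): C2 AB EF 86 B7 F0 9F A5 93 E2 89 BF F0 90 8C 94 F0 90 8C BC EC 95 92.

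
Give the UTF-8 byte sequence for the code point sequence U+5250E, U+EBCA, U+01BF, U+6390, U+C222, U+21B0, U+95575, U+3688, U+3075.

U+5250E: 4-byte form → F1 92 94 8E.
U+EBCA: 3-byte form → EE AF 8A.
U+01BF: 2-byte form → C6 BF.
U+6390: 3-byte form → E6 8E 90.
U+C222: 3-byte form → EC 88 A2.
U+21B0: 3-byte form → E2 86 B0.
U+95575: 4-byte form → F2 95 95 B5.
U+3688: 3-byte form → E3 9A 88.
U+3075: 3-byte form → E3 81 B5.
Concatenated (28 bytes): F1 92 94 8E EE AF 8A C6 BF E6 8E 90 EC 88 A2 E2 86 B0 F2 95 95 B5 E3 9A 88 E3 81 B5.

F1 92 94 8E EE AF 8A C6 BF E6 8E 90 EC 88 A2 E2 86 B0 F2 95 95 B5 E3 9A 88 E3 81 B5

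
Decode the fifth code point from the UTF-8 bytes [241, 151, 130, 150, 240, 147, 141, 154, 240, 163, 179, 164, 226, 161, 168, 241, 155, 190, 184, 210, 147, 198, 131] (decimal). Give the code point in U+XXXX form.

U+5BFB8

Offset 0: leading byte 0xF1 = 11110001 → 4-byte char #1 = F1 97 82 96.
Offset 4: leading byte 0xF0 = 11110000 → 4-byte char #2 = F0 93 8D 9A.
Offset 8: leading byte 0xF0 = 11110000 → 4-byte char #3 = F0 A3 B3 A4.
Offset 12: leading byte 0xE2 = 11100010 → 3-byte char #4 = E2 A1 A8.
Offset 15: leading byte 0xF1 = 11110001 → 4-byte char #5 = F1 9B BE B8.
Leading byte 0xF1 = 11110001 matches 11110xxx → 4-byte sequence.
Byte 1: 0xF1 = 11110001, payload 001 (3 bits).
Byte 2: 0x9B = 10011011 (10xxxxxx ✓), payload 011011.
Byte 3: 0xBE = 10111110 (10xxxxxx ✓), payload 111110.
Byte 4: 0xB8 = 10111000 (10xxxxxx ✓), payload 111000.
Concatenate: 001011011111110111000 = 0x5BFB8 (21 bits → U+5BFB8).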